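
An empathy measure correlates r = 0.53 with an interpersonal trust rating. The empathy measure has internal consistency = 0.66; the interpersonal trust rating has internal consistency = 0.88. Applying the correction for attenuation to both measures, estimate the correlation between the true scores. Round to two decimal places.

r_true = r_obs / √(r_xx · r_yy) = 0.53 / √(0.66 × 0.88) = 0.53 / √0.5808 = 0.53 / 0.7621 ≈ 0.70.

0.70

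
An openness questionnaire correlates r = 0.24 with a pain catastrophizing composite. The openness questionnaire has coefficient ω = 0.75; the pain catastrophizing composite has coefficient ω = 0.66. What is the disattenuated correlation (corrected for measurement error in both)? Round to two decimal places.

0.34

r_true = r_obs / √(r_xx · r_yy) = 0.24 / √(0.75 × 0.66) = 0.24 / √0.4950 = 0.24 / 0.7036 ≈ 0.34.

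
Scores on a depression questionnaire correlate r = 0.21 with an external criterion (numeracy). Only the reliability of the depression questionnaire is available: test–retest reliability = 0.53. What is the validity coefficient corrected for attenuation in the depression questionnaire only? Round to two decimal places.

0.29

Single correction: r_c = r_obs / √r_xx = 0.21 / √0.53 = 0.21 / 0.7280 ≈ 0.29.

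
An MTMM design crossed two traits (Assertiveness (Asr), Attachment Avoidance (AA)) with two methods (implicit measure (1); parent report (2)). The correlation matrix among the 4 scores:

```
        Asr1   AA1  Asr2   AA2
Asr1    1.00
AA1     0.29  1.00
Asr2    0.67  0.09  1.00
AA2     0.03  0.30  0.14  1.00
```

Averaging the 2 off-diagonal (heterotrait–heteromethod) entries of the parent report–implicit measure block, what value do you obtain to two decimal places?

0.06

HTHM values (method 2 × method 1): 0.09, 0.03; mean = 0.12/2 = 0.06.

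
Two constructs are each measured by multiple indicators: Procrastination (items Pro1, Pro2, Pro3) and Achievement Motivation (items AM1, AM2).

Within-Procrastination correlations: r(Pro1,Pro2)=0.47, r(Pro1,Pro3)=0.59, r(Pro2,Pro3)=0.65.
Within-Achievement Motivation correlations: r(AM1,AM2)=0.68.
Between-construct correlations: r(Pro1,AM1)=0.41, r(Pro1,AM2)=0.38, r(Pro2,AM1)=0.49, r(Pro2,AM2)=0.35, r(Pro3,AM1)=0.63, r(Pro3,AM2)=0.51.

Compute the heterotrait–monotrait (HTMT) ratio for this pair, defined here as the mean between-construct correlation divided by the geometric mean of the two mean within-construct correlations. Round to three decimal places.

0.742

Between-construct mean = 2.77/6 = 0.4617.
Mean within-Pro = 1.71/3 = 0.5700; mean within-AM = 0.68/1 = 0.6800.
Geometric mean = √(0.5700 × 0.6800) = 0.6226.
HTMT = 0.4617 / 0.6226 = 0.742.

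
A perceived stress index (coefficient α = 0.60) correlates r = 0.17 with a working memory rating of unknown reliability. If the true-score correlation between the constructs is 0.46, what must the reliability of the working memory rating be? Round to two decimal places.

r_true = r_obs / √(r_xx · r_yy) ⇒ 0.46 = 0.17 / √(0.60 · r_yy).
√(0.60 · r_yy) = 0.17 / 0.46 = 0.3696; 0.60 · r_yy = 0.1366; r_yy = 0.1366 / 0.60 ≈ 0.23.

0.23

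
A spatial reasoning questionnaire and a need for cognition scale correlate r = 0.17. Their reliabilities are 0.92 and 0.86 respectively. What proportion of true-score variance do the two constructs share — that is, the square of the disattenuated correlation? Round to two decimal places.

Disattenuated r = 0.17 / √(0.92 × 0.86) = 0.17 / 0.8895 = 0.1911.
Shared true-score variance = 0.1911² = 0.0365 ≈ 0.04.

0.04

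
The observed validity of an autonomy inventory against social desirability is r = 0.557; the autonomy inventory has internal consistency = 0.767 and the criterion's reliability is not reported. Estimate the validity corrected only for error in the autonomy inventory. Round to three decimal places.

0.636

Single correction: r_c = r_obs / √r_xx = 0.557 / √0.767 = 0.557 / 0.8758 ≈ 0.636.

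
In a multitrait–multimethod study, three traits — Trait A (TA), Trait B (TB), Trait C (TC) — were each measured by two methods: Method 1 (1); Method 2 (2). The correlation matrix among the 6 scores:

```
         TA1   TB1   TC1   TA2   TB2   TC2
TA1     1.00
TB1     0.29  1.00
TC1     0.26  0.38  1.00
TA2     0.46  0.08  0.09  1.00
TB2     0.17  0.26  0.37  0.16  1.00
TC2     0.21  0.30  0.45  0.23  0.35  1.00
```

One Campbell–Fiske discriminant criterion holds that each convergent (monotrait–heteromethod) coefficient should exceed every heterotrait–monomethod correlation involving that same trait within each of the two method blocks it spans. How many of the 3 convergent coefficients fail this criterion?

Checking each validity diagonal entry against its comparison values:
TA (methods 1·2): 0.46 vs {0.29, 0.16, 0.26, 0.23} → pass.
TB (methods 1·2): 0.26 vs {0.29, 0.16, 0.38, 0.35} → fail.
TC (methods 1·2): 0.45 vs {0.26, 0.23, 0.38, 0.35} → pass.
1 of 3 fail.

1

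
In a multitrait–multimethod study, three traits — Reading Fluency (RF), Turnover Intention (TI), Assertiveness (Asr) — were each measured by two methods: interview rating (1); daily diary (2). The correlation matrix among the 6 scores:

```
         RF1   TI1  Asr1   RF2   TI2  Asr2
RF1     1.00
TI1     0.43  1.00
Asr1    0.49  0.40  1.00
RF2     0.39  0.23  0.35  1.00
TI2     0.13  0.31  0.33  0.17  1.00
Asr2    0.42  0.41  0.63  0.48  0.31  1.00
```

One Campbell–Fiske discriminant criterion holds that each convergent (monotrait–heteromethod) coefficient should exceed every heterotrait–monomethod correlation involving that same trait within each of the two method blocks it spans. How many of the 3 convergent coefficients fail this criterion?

Each convergent coefficient versus the relevant comparison correlations:
RF (methods 1·2): 0.39 vs {0.43, 0.17, 0.49, 0.48} → fail.
TI (methods 1·2): 0.31 vs {0.43, 0.17, 0.40, 0.31} → fail.
Asr (methods 1·2): 0.63 vs {0.49, 0.48, 0.40, 0.31} → pass.
2 of 3 fail.

2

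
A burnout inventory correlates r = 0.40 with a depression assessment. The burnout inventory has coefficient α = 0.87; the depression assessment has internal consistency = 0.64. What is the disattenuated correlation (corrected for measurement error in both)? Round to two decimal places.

0.54

r_true = r_obs / √(r_xx · r_yy) = 0.40 / √(0.87 × 0.64) = 0.40 / √0.5568 = 0.40 / 0.7462 ≈ 0.54.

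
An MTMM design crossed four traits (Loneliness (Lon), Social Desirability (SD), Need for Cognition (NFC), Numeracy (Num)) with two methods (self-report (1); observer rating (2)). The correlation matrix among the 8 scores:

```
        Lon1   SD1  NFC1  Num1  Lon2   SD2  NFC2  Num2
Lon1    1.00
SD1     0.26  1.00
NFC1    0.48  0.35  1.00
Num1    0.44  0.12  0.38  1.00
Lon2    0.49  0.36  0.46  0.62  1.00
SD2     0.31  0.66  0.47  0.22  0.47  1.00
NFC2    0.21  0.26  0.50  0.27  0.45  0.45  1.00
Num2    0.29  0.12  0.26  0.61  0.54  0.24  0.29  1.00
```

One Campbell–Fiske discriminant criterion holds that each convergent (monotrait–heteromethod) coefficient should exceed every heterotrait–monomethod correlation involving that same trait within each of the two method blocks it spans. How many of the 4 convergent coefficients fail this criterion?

Checking each validity diagonal entry against its comparison values:
Lon (methods 1·2): 0.49 vs {0.26, 0.47, 0.48, 0.45, 0.44, 0.54} → fail.
SD (methods 1·2): 0.66 vs {0.26, 0.47, 0.35, 0.45, 0.12, 0.24} → pass.
NFC (methods 1·2): 0.50 vs {0.48, 0.45, 0.35, 0.45, 0.38, 0.29} → pass.
Num (methods 1·2): 0.61 vs {0.44, 0.54, 0.12, 0.24, 0.38, 0.29} → pass.
1 of 4 fail.

1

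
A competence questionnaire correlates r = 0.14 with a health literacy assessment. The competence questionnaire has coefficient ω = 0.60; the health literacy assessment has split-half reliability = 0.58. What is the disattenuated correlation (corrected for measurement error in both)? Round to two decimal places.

0.24

r_true = r_obs / √(r_xx · r_yy) = 0.14 / √(0.60 × 0.58) = 0.14 / √0.3480 = 0.14 / 0.5899 ≈ 0.24.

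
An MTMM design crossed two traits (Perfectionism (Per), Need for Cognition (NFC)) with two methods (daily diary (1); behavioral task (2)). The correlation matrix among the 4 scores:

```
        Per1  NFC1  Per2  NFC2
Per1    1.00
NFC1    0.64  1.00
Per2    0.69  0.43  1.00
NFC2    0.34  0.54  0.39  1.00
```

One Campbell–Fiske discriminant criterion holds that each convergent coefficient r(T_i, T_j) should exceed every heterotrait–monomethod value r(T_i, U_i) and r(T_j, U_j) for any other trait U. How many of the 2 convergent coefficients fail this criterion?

Each convergent coefficient versus the relevant comparison correlations:
Per (methods 1·2): 0.69 vs {0.64, 0.39} → pass.
NFC (methods 1·2): 0.54 vs {0.64, 0.39} → fail.
1 of 2 fail.

1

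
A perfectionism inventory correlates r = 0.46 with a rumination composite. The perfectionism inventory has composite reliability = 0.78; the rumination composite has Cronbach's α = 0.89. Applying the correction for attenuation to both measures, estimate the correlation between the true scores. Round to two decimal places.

0.55

r_true = r_obs / √(r_xx · r_yy) = 0.46 / √(0.78 × 0.89) = 0.46 / √0.6942 = 0.46 / 0.8332 ≈ 0.55.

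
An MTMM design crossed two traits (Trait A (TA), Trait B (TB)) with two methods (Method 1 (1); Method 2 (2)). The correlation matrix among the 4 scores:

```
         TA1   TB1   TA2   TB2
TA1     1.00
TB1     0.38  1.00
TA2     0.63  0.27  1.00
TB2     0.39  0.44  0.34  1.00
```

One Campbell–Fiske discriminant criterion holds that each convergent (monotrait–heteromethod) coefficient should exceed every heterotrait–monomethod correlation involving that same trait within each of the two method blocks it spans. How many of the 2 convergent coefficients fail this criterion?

Each convergent coefficient versus the relevant comparison correlations:
TA (methods 1·2): 0.63 vs {0.38, 0.34} → pass.
TB (methods 1·2): 0.44 vs {0.38, 0.34} → pass.
0 of 2 fail.

0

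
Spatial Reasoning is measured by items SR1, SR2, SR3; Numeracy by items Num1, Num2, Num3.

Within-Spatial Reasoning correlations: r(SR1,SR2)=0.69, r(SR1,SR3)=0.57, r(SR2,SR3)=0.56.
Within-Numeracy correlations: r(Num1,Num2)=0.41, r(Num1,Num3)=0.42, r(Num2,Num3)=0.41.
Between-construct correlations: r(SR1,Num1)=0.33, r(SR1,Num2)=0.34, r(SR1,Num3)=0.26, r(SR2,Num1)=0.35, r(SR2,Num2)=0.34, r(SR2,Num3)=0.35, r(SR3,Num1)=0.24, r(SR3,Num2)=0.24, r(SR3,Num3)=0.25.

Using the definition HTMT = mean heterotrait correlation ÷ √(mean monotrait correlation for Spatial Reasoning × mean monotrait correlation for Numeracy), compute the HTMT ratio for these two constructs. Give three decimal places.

0.599

Between-construct mean = 2.70/9 = 0.3000.
Mean within-SR = 1.82/3 = 0.6067; mean within-Num = 1.24/3 = 0.4133.
Geometric mean = √(0.6067 × 0.4133) = 0.5007.
HTMT = 0.3000 / 0.5007 = 0.599.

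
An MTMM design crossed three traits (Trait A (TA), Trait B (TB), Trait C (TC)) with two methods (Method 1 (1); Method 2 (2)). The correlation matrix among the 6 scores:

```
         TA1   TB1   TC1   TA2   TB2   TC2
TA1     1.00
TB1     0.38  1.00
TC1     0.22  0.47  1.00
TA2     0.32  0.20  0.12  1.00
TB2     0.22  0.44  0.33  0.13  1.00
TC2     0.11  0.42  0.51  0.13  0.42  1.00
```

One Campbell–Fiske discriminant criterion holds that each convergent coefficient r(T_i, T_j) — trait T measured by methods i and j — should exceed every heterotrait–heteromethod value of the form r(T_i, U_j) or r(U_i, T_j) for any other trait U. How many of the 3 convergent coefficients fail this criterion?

Checking each validity diagonal entry against its comparison values:
TA (methods 1·2): 0.32 vs {0.22, 0.20, 0.11, 0.12} → pass.
TB (methods 1·2): 0.44 vs {0.20, 0.22, 0.42, 0.33} → pass.
TC (methods 1·2): 0.51 vs {0.12, 0.11, 0.33, 0.42} → pass.
0 of 3 fail.

0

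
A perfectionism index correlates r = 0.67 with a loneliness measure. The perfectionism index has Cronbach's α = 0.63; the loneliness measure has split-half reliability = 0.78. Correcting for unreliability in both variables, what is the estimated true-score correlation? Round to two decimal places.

r_true = r_obs / √(r_xx · r_yy) = 0.67 / √(0.63 × 0.78) = 0.67 / √0.4914 = 0.67 / 0.7010 ≈ 0.96.

0.96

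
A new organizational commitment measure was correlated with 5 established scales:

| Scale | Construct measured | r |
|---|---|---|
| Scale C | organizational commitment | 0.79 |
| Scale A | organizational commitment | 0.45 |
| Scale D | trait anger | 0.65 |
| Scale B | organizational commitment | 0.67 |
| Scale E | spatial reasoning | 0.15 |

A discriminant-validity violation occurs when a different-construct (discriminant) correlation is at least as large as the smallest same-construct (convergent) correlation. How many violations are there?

1

Convergent (same construct = organizational commitment): Scale C, Scale A, Scale B.
Smallest convergent = 0.45. Discriminant values: 0.65, 0.15; count ≥ 0.45 → 1.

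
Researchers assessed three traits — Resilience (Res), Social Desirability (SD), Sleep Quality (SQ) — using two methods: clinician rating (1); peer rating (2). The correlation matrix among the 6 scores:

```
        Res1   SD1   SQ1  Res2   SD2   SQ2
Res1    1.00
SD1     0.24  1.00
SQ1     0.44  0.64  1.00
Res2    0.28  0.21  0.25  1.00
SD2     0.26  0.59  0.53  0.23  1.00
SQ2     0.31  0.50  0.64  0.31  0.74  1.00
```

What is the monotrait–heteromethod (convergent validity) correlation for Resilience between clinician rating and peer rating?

0.28

Same trait (Res), different methods: r(Res1, Res2) = 0.28.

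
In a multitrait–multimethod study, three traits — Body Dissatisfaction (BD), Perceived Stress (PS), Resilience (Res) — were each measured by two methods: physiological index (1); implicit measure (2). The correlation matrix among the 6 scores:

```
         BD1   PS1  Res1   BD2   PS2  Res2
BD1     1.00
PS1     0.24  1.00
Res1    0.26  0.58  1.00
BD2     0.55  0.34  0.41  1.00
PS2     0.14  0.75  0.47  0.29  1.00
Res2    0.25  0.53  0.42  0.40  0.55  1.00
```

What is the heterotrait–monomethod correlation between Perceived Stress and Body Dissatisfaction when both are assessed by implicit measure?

0.29

Different traits, same method: r(PS2, BD2) = 0.29.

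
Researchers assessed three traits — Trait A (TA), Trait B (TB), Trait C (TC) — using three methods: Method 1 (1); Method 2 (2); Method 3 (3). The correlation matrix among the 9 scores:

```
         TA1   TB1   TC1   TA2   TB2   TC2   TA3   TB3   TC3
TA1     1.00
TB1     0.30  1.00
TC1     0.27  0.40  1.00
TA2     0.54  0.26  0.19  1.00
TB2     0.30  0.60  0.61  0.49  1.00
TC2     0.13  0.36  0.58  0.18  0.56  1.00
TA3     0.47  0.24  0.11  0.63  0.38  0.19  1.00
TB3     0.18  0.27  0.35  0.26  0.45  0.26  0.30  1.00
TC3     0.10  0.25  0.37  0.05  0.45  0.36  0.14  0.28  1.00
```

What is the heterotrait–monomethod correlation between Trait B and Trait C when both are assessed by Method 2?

0.56

Different traits, same method: r(TB2, TC2) = 0.56.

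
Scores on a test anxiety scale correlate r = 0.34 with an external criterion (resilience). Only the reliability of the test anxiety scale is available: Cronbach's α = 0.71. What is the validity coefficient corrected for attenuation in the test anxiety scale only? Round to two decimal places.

0.40

Single correction: r_c = r_obs / √r_xx = 0.34 / √0.71 = 0.34 / 0.8426 ≈ 0.40.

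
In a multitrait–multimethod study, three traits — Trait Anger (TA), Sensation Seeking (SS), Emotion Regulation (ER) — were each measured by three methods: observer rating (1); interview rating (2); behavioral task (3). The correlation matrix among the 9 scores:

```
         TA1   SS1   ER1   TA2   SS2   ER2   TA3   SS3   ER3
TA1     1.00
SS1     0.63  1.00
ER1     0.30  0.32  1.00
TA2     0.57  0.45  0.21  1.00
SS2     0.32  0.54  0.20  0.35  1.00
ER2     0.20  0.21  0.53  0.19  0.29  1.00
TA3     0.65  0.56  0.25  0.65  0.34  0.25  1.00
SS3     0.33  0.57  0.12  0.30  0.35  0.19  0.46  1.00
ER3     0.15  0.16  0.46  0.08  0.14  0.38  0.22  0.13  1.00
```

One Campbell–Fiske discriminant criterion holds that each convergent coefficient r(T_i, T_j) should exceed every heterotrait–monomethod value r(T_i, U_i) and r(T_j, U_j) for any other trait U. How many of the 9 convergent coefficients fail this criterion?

Each convergent coefficient versus the relevant comparison correlations:
TA (methods 1·2): 0.57 vs {0.63, 0.35, 0.30, 0.19} → fail.
TA (methods 1·3): 0.65 vs {0.63, 0.46, 0.30, 0.22} → pass.
TA (methods 2·3): 0.65 vs {0.35, 0.46, 0.19, 0.22} → pass.
SS (methods 1·2): 0.54 vs {0.63, 0.35, 0.32, 0.29} → fail.
SS (methods 1·3): 0.57 vs {0.63, 0.46, 0.32, 0.13} → fail.
SS (methods 2·3): 0.35 vs {0.35, 0.46, 0.29, 0.13} → fail.
ER (methods 1·2): 0.53 vs {0.30, 0.19, 0.32, 0.29} → pass.
ER (methods 1·3): 0.46 vs {0.30, 0.22, 0.32, 0.13} → pass.
ER (methods 2·3): 0.38 vs {0.19, 0.22, 0.29, 0.13} → pass.
4 of 9 fail.

4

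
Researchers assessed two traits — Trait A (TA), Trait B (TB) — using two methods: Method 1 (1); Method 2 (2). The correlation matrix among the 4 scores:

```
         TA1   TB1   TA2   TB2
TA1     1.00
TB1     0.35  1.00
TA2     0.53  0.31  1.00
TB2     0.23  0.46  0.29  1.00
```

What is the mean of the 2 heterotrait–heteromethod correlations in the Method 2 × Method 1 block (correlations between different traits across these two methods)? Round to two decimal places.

0.27

HTHM values (method 2 × method 1): 0.31, 0.23; mean = 0.54/2 = 0.27.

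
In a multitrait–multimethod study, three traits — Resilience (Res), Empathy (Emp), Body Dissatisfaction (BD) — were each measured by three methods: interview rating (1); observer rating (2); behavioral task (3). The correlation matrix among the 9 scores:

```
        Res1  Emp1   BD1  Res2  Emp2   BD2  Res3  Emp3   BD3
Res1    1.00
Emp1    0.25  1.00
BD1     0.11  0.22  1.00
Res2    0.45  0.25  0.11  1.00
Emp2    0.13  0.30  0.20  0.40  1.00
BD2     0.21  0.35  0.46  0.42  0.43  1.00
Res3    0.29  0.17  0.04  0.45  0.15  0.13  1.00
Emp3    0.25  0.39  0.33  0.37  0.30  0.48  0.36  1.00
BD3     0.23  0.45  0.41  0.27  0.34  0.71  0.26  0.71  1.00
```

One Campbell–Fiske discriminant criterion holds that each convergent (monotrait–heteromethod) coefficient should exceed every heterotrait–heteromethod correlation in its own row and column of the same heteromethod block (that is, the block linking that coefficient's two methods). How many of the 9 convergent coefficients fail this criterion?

4

Checking each validity diagonal entry against its comparison values:
Res (methods 1·2): 0.45 vs {0.13, 0.25, 0.21, 0.11} → pass.
Res (methods 1·3): 0.29 vs {0.25, 0.17, 0.23, 0.04} → pass.
Res (methods 2·3): 0.45 vs {0.37, 0.15, 0.27, 0.13} → pass.
Emp (methods 1·2): 0.30 vs {0.25, 0.13, 0.35, 0.20} → fail.
Emp (methods 1·3): 0.39 vs {0.17, 0.25, 0.45, 0.33} → fail.
Emp (methods 2·3): 0.30 vs {0.15, 0.37, 0.34, 0.48} → fail.
BD (methods 1·2): 0.46 vs {0.11, 0.21, 0.20, 0.35} → pass.
BD (methods 1·3): 0.41 vs {0.04, 0.23, 0.33, 0.45} → fail.
BD (methods 2·3): 0.71 vs {0.13, 0.27, 0.48, 0.34} → pass.
4 of 9 fail.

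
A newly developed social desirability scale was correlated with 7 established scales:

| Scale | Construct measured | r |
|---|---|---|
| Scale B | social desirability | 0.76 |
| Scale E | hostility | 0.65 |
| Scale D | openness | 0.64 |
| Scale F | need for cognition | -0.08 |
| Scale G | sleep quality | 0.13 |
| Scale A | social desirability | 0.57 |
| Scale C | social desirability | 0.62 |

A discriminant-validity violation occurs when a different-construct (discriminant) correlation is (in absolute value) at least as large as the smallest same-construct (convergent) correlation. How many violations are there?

Convergent (same construct = social desirability): Scale B, Scale A, Scale C.
Smallest convergent = 0.57. Discriminant |r|: 0.65, 0.64, 0.08, 0.13; count ≥ 0.57 → 2.

2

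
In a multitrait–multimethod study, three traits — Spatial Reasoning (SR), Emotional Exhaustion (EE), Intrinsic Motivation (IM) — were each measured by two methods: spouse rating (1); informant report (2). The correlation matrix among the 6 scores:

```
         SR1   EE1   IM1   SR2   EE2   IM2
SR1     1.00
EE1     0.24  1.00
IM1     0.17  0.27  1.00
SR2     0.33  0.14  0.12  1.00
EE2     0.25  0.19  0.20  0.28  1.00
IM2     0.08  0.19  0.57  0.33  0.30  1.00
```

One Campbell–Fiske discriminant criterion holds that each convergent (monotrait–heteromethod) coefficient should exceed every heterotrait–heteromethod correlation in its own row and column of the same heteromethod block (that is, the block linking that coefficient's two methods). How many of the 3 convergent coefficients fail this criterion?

Convergent coefficients and their comparison sets:
SR (methods 1·2): 0.33 vs {0.25, 0.14, 0.08, 0.12} → pass.
EE (methods 1·2): 0.19 vs {0.14, 0.25, 0.19, 0.20} → fail.
IM (methods 1·2): 0.57 vs {0.12, 0.08, 0.20, 0.19} → pass.
1 of 3 fail.

1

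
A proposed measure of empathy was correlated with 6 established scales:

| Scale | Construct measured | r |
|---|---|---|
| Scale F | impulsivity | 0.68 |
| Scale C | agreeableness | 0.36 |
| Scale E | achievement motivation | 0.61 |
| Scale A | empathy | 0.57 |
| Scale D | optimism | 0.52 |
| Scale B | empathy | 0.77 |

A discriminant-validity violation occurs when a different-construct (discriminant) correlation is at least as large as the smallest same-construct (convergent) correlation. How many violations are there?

Convergent (same construct = empathy): Scale A, Scale B.
Smallest convergent = 0.57. Discriminant values: 0.68, 0.36, 0.61, 0.52; count ≥ 0.57 → 2.

2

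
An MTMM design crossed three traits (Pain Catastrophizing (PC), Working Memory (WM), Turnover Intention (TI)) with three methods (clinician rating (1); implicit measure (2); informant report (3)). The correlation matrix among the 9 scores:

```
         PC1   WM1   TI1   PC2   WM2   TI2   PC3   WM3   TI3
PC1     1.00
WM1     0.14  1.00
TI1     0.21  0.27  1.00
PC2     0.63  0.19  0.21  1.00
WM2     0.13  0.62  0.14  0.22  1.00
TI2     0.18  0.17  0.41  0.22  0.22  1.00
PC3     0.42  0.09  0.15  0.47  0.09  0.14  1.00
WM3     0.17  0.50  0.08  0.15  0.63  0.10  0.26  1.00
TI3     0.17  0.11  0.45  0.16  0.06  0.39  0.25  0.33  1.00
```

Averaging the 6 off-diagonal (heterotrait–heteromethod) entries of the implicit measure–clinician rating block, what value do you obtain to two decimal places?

0.17

HTHM values (method 2 × method 1): 0.19, 0.21, 0.13, 0.14, 0.18, 0.17; mean = 1.02/6 = 0.17.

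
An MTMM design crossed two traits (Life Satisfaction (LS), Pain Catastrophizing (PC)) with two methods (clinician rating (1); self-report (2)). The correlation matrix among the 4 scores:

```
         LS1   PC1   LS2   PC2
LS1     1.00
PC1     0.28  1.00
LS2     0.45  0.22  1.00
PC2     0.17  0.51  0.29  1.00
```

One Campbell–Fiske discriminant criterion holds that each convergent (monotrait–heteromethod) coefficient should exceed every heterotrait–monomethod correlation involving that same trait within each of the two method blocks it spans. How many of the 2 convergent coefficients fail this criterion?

Checking each validity diagonal entry against its comparison values:
LS (methods 1·2): 0.45 vs {0.28, 0.29} → pass.
PC (methods 1·2): 0.51 vs {0.28, 0.29} → pass.
0 of 2 fail.

0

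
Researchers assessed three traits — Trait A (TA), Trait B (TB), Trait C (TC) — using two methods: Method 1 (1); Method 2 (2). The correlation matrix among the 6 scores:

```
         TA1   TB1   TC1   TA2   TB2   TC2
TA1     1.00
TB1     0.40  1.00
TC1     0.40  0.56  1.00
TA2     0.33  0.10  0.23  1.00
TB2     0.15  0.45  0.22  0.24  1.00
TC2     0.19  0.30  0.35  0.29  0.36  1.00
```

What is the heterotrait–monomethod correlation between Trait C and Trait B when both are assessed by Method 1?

0.56

Different traits, same method: r(TC1, TB1) = 0.56.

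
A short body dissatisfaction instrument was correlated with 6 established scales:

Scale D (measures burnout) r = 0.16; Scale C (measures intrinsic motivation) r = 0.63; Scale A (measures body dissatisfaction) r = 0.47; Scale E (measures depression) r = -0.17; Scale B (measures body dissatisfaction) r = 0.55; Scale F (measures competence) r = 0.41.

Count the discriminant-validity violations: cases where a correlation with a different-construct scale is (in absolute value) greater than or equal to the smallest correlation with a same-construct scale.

1

Convergent (same construct = body dissatisfaction): Scale A, Scale B.
Smallest convergent = 0.47. Discriminant |r|: 0.16, 0.63, 0.17, 0.41; count ≥ 0.47 → 1.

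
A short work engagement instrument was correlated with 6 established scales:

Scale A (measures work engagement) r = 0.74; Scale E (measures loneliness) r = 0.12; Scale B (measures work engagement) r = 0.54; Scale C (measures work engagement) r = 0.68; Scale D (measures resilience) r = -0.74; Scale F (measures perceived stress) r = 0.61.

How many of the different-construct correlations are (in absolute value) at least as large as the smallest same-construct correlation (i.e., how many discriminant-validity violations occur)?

2

Convergent (same construct = work engagement): Scale A, Scale B, Scale C.
Smallest convergent = 0.54. Discriminant |r|: 0.12, 0.74, 0.61; count ≥ 0.54 → 2.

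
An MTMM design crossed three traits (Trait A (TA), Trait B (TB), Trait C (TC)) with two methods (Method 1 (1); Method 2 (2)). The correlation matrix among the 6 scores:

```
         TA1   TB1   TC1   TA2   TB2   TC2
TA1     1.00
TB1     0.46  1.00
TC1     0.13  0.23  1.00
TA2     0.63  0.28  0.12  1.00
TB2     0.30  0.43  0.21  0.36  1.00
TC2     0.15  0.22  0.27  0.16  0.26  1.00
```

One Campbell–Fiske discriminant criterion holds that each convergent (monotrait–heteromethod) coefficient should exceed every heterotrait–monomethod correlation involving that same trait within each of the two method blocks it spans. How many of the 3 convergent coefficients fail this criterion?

1

Convergent coefficients and their comparison sets:
TA (methods 1·2): 0.63 vs {0.46, 0.36, 0.13, 0.16} → pass.
TB (methods 1·2): 0.43 vs {0.46, 0.36, 0.23, 0.26} → fail.
TC (methods 1·2): 0.27 vs {0.13, 0.16, 0.23, 0.26} → pass.
1 of 3 fail.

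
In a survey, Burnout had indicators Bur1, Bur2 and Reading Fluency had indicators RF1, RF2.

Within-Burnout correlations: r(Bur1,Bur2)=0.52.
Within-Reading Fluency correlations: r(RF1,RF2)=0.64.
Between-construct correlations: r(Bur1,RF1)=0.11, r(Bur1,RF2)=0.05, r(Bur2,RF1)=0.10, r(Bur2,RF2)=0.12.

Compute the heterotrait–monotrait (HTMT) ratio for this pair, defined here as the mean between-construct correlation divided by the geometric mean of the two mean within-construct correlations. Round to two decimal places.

0.16

Mean between = 0.38/4 = 0.0950.
Mean within-Bur = 0.52/1 = 0.5200; mean within-RF = 0.64/1 = 0.6400.
Geometric mean = √(0.5200 × 0.6400) = 0.5769.
HTMT = 0.0950 / 0.5769 = 0.16.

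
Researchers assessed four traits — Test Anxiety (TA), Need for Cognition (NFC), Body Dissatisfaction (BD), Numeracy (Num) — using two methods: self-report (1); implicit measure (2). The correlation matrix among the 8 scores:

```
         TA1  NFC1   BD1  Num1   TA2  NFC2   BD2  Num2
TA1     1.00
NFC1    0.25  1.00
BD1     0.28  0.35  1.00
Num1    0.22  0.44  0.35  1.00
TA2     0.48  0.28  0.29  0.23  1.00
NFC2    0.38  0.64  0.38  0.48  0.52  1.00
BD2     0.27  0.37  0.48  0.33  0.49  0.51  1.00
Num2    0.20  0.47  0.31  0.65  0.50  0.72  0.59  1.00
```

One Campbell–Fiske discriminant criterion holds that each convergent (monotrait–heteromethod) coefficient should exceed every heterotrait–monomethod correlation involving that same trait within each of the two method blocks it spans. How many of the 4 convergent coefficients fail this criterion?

4

Convergent coefficients and their comparison sets:
TA (methods 1·2): 0.48 vs {0.25, 0.52, 0.28, 0.49, 0.22, 0.50} → fail.
NFC (methods 1·2): 0.64 vs {0.25, 0.52, 0.35, 0.51, 0.44, 0.72} → fail.
BD (methods 1·2): 0.48 vs {0.28, 0.49, 0.35, 0.51, 0.35, 0.59} → fail.
Num (methods 1·2): 0.65 vs {0.22, 0.50, 0.44, 0.72, 0.35, 0.59} → fail.
4 of 4 fail.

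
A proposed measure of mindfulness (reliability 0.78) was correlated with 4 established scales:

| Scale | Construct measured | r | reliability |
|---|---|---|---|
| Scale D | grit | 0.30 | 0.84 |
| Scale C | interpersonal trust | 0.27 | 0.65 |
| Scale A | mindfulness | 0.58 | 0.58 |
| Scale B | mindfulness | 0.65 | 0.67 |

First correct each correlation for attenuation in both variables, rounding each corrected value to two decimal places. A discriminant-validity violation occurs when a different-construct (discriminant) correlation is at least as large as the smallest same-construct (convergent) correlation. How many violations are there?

Disattenuated r (r / √(r_scale · r_new)):
  Scale D (disc): 0.30 / √(0.84·0.78) = 0.37
  Scale C (disc): 0.27 / √(0.65·0.78) = 0.38
  Scale A (conv): 0.58 / √(0.58·0.78) = 0.86
  Scale B (conv): 0.65 / √(0.67·0.78) = 0.90
Smallest convergent = 0.86. Discriminant values: 0.37, 0.38; count ≥ 0.86 → 0.

0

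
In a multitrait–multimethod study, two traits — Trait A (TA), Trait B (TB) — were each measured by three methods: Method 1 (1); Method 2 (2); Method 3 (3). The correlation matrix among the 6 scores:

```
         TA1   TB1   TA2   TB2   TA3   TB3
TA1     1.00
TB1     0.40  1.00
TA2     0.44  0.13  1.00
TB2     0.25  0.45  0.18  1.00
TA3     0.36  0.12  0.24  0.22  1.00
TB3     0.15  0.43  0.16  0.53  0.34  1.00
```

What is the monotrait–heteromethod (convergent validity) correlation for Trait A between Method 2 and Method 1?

0.44

Same trait (TA), different methods: r(TA2, TA1) = 0.44.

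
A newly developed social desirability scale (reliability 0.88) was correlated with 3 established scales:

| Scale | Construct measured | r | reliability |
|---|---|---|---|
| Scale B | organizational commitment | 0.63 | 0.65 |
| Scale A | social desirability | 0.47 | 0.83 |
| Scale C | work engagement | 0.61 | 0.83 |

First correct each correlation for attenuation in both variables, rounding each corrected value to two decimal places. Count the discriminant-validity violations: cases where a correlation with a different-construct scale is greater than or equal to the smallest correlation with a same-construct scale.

Disattenuated r (r / √(r_scale · r_new)):
  Scale B (disc): 0.63 / √(0.65·0.88) = 0.83
  Scale A (conv): 0.47 / √(0.83·0.88) = 0.55
  Scale C (disc): 0.61 / √(0.83·0.88) = 0.71
Smallest convergent = 0.55. Discriminant values: 0.83, 0.71; count ≥ 0.55 → 2.

2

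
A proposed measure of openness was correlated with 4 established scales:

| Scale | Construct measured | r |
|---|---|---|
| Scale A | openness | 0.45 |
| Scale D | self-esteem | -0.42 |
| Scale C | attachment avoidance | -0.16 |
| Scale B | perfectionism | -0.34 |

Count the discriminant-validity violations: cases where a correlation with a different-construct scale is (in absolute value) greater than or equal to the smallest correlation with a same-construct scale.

Convergent (same construct = openness): Scale A.
Smallest convergent = 0.45. Discriminant |r|: 0.42, 0.16, 0.34; count ≥ 0.45 → 0.

0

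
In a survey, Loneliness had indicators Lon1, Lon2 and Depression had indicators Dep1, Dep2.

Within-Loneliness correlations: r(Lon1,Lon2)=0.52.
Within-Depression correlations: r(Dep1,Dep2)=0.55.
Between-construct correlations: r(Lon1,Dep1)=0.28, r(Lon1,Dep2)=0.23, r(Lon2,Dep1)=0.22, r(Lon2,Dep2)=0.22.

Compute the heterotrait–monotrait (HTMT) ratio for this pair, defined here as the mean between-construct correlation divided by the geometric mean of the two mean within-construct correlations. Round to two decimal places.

0.44

Mean between = 0.95/4 = 0.2375.
Mean within-Lon = 0.52/1 = 0.5200; mean within-Dep = 0.55/1 = 0.5500.
Geometric mean = √(0.5200 × 0.5500) = 0.5348.
HTMT = 0.2375 / 0.5348 = 0.44.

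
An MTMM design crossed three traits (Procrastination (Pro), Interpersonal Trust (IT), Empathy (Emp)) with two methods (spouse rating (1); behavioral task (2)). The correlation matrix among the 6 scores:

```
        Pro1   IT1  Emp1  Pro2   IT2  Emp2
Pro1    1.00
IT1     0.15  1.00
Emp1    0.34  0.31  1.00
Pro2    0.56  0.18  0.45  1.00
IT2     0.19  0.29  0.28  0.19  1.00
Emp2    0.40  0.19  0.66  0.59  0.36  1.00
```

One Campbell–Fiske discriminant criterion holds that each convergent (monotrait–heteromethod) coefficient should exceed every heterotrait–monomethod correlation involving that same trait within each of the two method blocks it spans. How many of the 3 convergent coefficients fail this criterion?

Convergent coefficients and their comparison sets:
Pro (methods 1·2): 0.56 vs {0.15, 0.19, 0.34, 0.59} → fail.
IT (methods 1·2): 0.29 vs {0.15, 0.19, 0.31, 0.36} → fail.
Emp (methods 1·2): 0.66 vs {0.34, 0.59, 0.31, 0.36} → pass.
2 of 3 fail.

2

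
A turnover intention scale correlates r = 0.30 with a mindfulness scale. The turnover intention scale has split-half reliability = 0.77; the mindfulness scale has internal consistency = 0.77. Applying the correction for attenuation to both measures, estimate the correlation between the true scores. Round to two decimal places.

r_true = r_obs / √(r_xx · r_yy) = 0.30 / √(0.77 × 0.77) = 0.30 / √0.5929 = 0.30 / 0.7700 ≈ 0.39.

0.39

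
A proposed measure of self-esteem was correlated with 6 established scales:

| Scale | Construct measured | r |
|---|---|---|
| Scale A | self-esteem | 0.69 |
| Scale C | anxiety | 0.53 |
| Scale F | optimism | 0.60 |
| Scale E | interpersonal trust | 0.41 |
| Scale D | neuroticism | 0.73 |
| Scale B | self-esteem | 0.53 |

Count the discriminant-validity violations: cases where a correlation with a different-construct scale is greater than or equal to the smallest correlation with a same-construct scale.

3

Convergent (same construct = self-esteem): Scale A, Scale B.
Smallest convergent = 0.53. Discriminant values: 0.53, 0.60, 0.41, 0.73; count ≥ 0.53 → 3.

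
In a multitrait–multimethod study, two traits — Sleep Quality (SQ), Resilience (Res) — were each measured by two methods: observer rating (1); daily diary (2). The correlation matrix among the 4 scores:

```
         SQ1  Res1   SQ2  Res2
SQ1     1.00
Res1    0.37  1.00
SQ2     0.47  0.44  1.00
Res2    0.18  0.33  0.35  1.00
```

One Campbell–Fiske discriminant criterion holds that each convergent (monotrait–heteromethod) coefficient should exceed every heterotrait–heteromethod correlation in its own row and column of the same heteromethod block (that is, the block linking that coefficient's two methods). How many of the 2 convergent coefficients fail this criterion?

1

Checking each validity diagonal entry against its comparison values:
SQ (methods 1·2): 0.47 vs {0.18, 0.44} → pass.
Res (methods 1·2): 0.33 vs {0.44, 0.18} → fail.
1 of 2 fail.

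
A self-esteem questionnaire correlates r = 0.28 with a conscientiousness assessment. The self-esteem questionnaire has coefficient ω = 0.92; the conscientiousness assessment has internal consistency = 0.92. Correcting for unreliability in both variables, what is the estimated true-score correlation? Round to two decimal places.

r_true = r_obs / √(r_xx · r_yy) = 0.28 / √(0.92 × 0.92) = 0.28 / √0.8464 = 0.28 / 0.9200 ≈ 0.30.

0.30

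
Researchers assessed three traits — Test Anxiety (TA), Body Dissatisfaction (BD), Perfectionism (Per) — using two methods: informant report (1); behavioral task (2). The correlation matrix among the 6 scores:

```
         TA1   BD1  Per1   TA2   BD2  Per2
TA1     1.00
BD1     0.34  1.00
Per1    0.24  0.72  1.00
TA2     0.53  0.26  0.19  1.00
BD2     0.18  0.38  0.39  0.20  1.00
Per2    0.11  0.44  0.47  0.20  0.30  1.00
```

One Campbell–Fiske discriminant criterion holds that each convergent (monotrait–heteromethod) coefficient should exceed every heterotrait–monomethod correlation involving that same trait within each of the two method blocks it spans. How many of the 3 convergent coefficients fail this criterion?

Checking each validity diagonal entry against its comparison values:
TA (methods 1·2): 0.53 vs {0.34, 0.20, 0.24, 0.20} → pass.
BD (methods 1·2): 0.38 vs {0.34, 0.20, 0.72, 0.30} → fail.
Per (methods 1·2): 0.47 vs {0.24, 0.20, 0.72, 0.30} → fail.
2 of 3 fail.

2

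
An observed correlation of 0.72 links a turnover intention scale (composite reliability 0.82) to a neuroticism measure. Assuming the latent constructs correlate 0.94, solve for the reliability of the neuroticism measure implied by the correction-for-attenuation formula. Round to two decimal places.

0.72

r_true = r_obs / √(r_xx · r_yy) ⇒ 0.94 = 0.72 / √(0.82 · r_yy).
√(0.82 · r_yy) = 0.72 / 0.94 = 0.7660; 0.82 · r_yy = 0.5868; r_yy = 0.5868 / 0.82 ≈ 0.72.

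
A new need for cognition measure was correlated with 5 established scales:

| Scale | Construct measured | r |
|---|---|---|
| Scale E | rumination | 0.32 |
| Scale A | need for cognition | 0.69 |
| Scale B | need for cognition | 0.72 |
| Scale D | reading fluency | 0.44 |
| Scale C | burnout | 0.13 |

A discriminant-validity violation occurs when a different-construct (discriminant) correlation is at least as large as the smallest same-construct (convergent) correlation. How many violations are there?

Convergent (same construct = need for cognition): Scale A, Scale B.
Smallest convergent = 0.69. Discriminant values: 0.32, 0.44, 0.13; count ≥ 0.69 → 0.

0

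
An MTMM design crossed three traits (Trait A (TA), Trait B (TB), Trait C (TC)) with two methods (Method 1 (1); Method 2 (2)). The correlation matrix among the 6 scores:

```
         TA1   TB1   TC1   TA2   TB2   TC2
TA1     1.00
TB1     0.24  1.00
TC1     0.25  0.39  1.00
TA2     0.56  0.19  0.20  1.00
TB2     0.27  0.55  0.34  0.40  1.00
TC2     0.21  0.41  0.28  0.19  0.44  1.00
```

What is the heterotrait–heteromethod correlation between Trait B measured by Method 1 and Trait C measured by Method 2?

0.41

Different traits and methods: r(TB1, TC2) = 0.41.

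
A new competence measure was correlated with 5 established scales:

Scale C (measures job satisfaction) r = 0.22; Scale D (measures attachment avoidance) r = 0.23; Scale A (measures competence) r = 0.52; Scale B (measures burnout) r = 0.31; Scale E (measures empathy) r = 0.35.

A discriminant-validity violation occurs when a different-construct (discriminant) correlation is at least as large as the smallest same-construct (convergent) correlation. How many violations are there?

Convergent (same construct = competence): Scale A.
Smallest convergent = 0.52. Discriminant values: 0.22, 0.23, 0.31, 0.35; count ≥ 0.52 → 0.

0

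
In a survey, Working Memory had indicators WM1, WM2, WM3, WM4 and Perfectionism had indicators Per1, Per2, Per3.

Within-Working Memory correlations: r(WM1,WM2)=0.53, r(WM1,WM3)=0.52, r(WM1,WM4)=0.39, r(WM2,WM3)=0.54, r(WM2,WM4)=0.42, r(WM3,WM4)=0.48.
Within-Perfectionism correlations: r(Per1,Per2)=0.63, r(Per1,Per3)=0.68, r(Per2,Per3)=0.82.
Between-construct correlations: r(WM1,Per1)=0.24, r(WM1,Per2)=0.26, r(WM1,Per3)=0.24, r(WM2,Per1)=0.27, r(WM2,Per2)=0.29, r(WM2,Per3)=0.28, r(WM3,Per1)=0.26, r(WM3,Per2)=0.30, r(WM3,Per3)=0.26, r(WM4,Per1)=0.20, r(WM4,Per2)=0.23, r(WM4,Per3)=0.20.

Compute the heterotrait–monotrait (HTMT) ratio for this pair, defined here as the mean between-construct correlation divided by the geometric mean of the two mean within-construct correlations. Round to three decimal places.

Between-construct mean = 3.03/12 = 0.2525.
Mean within-WM = 2.88/6 = 0.4800; mean within-Per = 2.13/3 = 0.7100.
Geometric mean = √(0.4800 × 0.7100) = 0.5838.
HTMT = 0.2525 / 0.5838 = 0.433.

0.433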